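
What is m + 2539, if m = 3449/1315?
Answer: 3342234/1315 ≈ 2541.6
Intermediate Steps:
m = 3449/1315 (m = 3449*(1/1315) = 3449/1315 ≈ 2.6228)
m + 2539 = 3449/1315 + 2539 = 3342234/1315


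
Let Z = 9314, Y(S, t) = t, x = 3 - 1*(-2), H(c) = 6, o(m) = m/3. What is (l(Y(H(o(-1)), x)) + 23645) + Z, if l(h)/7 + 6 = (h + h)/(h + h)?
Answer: 32924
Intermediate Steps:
o(m) = m/3 (o(m) = m*(⅓) = m/3)
x = 5 (x = 3 + 2 = 5)
l(h) = -35 (l(h) = -42 + 7*((h + h)/(h + h)) = -42 + 7*((2*h)/((2*h))) = -42 + 7*((2*h)*(1/(2*h))) = -42 + 7*1 = -42 + 7 = -35)
(l(Y(H(o(-1)), x)) + 23645) + Z = (-35 + 23645) + 9314 = 23610 + 9314 = 32924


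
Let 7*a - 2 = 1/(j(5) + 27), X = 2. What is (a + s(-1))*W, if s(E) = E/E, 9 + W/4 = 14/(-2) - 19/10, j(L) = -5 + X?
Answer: -5549/60 ≈ -92.483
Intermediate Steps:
j(L) = -3 (j(L) = -5 + 2 = -3)
W = -358/5 (W = -36 + 4*(14/(-2) - 19/10) = -36 + 4*(14*(-½) - 19*⅒) = -36 + 4*(-7 - 19/10) = -36 + 4*(-89/10) = -36 - 178/5 = -358/5 ≈ -71.600)
a = 7/24 (a = 2/7 + 1/(7*(-3 + 27)) = 2/7 + (⅐)/24 = 2/7 + (⅐)*(1/24) = 2/7 + 1/168 = 7/24 ≈ 0.29167)
s(E) = 1
(a + s(-1))*W = (7/24 + 1)*(-358/5) = (31/24)*(-358/5) = -5549/60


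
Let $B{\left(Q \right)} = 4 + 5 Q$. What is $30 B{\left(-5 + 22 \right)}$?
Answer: $2670$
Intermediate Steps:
$30 B{\left(-5 + 22 \right)} = 30 \left(4 + 5 \left(-5 + 22\right)\right) = 30 \left(4 + 5 \cdot 17\right) = 30 \left(4 + 85\right) = 30 \cdot 89 = 2670$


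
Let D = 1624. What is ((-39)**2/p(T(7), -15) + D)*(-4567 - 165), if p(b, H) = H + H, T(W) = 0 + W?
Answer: -37224278/5 ≈ -7.4449e+6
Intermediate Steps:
T(W) = W
p(b, H) = 2*H
((-39)**2/p(T(7), -15) + D)*(-4567 - 165) = ((-39)**2/((2*(-15))) + 1624)*(-4567 - 165) = (1521/(-30) + 1624)*(-4732) = (1521*(-1/30) + 1624)*(-4732) = (-507/10 + 1624)*(-4732) = (15733/10)*(-4732) = -37224278/5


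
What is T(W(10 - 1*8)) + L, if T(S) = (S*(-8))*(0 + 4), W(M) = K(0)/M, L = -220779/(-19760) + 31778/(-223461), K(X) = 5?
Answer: -23426121997/339660720 ≈ -68.969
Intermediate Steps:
L = 3746735603/339660720 (L = -220779*(-1/19760) + 31778*(-1/223461) = 16983/1520 - 31778/223461 = 3746735603/339660720 ≈ 11.031)
W(M) = 5/M
T(S) = -32*S (T(S) = -8*S*4 = -32*S)
T(W(10 - 1*8)) + L = -160/(10 - 1*8) + 3746735603/339660720 = -160/(10 - 8) + 3746735603/339660720 = -160/2 + 3746735603/339660720 = -32*5/2 + 3746735603/339660720 = -80 + 3746735603/339660720 = -23426121997/339660720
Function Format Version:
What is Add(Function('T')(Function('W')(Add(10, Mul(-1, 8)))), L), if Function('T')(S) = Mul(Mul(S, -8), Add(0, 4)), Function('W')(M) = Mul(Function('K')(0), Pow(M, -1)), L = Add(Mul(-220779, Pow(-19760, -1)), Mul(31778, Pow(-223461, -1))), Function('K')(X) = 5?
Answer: Rational(-23426121997, 339660720) ≈ -68.969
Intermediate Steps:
L = Rational(3746735603, 339660720) (L = Add(Mul(-220779, Rational(-1, 19760)), Mul(31778, Rational(-1, 223461))) = Add(Rational(16983, 1520), Rational(-31778, 223461)) = Rational(3746735603, 339660720) ≈ 11.031)
Function('W')(M) = Mul(5, Pow(M, -1))
Function('T')(S) = Mul(-32, S) (Function('T')(S) = Mul(Mul(-8, S), 4) = Mul(-32, S))
Add(Function('T')(Function('W')(Add(10, Mul(-1, 8)))), L) = Add(Mul(-32, Mul(5, Pow(Add(10, Mul(-1, 8)), -1))), Rational(3746735603, 339660720)) = Add(Mul(-32, Mul(5, Pow(Add(10, -8), -1))), Rational(3746735603, 339660720)) = Add(Mul(-32, Mul(5, Pow(2, -1))), Rational(3746735603, 339660720)) = Add(Mul(-32, Mul(5, Rational(1, 2))), Rational(3746735603, 339660720)) = Add(Mul(-32, Rational(5, 2)), Rational(3746735603, 339660720)) = Add(-80, Rational(3746735603, 339660720)) = Rational(-23426121997, 339660720)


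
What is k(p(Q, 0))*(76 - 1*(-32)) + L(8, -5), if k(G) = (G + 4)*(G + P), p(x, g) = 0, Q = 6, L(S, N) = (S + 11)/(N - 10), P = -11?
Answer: -71299/15 ≈ -4753.3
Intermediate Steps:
L(S, N) = (11 + S)/(-10 + N)
k(G) = (-11 + G)*(4 + G) (k(G) = (G + 4)*(G - 11) = (4 + G)*(-11 + G) = (-11 + G)*(4 + G))
k(p(Q, 0))*(76 - 1*(-32)) + L(8, -5) = (-44 + 0² - 7*0)*(76 - 1*(-32)) + (11 + 8)/(-10 - 5) = (-44 + 0 + 0)*(76 + 32) + 19/(-15) = -44*108 - 1/15*19 = -4752 - 19/15 = -71299/15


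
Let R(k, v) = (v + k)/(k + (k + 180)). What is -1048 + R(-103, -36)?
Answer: -27109/26 ≈ -1042.7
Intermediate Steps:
R(k, v) = (k + v)/(180 + 2*k) (R(k, v) = (k + v)/(k + (180 + k)) = (k + v)/(180 + 2*k))
-1048 + R(-103, -36) = -1048 + (-103 - 36)/(2*(90 - 103)) = -1048 + (½)*(-139)/(-13) = -1048 + (½)*(-1/13)*(-139) = -1048 + 139/26 = -27109/26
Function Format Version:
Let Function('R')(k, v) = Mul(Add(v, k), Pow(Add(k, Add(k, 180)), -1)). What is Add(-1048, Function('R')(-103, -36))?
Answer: Rational(-27109, 26) ≈ -1042.7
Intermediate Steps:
Function('R')(k, v) = Mul(Pow(Add(180, Mul(2, k)), -1), Add(k, v)) (Function('R')(k, v) = Mul(Add(k, v), Pow(Add(k, Add(180, k)), -1)) = Mul(Add(k, v), Pow(Add(180, Mul(2, k)), -1)) = Mul(Pow(Add(180, Mul(2, k)), -1), Add(k, v)))
Add(-1048, Function('R')(-103, -36)) = Add(-1048, Mul(Rational(1, 2), Pow(Add(90, -103), -1), Add(-103, -36))) = Add(-1048, Mul(Rational(1, 2), Pow(-13, -1), -139)) = Add(-1048, Mul(Rational(1, 2), Rational(-1, 13), -139)) = Add(-1048, Rational(139, 26)) = Rational(-27109, 26)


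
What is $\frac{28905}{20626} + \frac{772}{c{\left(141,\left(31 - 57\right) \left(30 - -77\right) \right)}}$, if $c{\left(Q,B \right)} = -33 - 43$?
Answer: $- \frac{3431623}{391894} \approx -8.7565$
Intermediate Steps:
$c{\left(Q,B \right)} = -76$
$\frac{28905}{20626} + \frac{772}{c{\left(141,\left(31 - 57\right) \left(30 - -77\right) \right)}} = \frac{28905}{20626} + \frac{772}{-76} = 28905 \cdot \frac{1}{20626} + 772 \left(- \frac{1}{76}\right) = \frac{28905}{20626} - \frac{193}{19} = - \frac{3431623}{391894}$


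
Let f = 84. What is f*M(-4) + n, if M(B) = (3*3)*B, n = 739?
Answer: -2285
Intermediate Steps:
M(B) = 9*B
f*M(-4) + n = 84*(9*(-4)) + 739 = 84*(-36) + 739 = -3024 + 739 = -2285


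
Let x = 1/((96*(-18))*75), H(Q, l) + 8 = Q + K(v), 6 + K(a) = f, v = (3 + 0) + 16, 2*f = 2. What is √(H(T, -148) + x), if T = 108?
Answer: √12311999/360 ≈ 9.7468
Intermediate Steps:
f = 1 (f = (½)*2 = 1)
v = 19 (v = 3 + 16 = 19)
K(a) = -5 (K(a) = -6 + 1 = -5)
H(Q, l) = -13 + Q (H(Q, l) = -8 + (Q - 5) = -8 + (-5 + Q) = -13 + Q)
x = -1/129600 (x = 1/(-1728*75) = 1/(-129600) = -1/129600 ≈ -7.7161e-6)
√(H(T, -148) + x) = √((-13 + 108) - 1/129600) = √(95 - 1/129600) = √(12311999/129600) = √12311999/360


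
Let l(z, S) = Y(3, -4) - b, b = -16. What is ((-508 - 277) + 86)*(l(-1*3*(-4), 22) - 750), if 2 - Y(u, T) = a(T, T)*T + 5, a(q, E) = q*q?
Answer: 470427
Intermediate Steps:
a(q, E) = q**2
Y(u, T) = -3 - T**3 (Y(u, T) = 2 - (T**2*T + 5) = 2 - (T**3 + 5) = 2 - (5 + T**3) = 2 + (-5 - T**3) = -3 - T**3)
l(z, S) = 77 (l(z, S) = (-3 - 1*(-4)**3) - 1*(-16) = (-3 - 1*(-64)) + 16 = (-3 + 64) + 16 = 61 + 16 = 77)
((-508 - 277) + 86)*(l(-1*3*(-4), 22) - 750) = ((-508 - 277) + 86)*(77 - 750) = (-785 + 86)*(-673) = -699*(-673) = 470427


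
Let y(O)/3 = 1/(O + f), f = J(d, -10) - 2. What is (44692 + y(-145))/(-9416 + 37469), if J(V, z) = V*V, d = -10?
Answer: 2100521/1318491 ≈ 1.5931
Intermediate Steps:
J(V, z) = V**2
f = 98 (f = (-10)**2 - 2 = 100 - 2 = 98)
y(O) = 3/(98 + O) (y(O) = 3/(O + 98) = 3/(98 + O))
(44692 + y(-145))/(-9416 + 37469) = (44692 + 3/(98 - 145))/(-9416 + 37469) = (44692 + 3/(-47))/28053 = (44692 + 3*(-1/47))*(1/28053) = (44692 - 3/47)*(1/28053) = (2100521/47)*(1/28053) = 2100521/1318491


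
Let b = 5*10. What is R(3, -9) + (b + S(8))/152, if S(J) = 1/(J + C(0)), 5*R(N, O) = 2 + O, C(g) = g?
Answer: -6507/6080 ≈ -1.0702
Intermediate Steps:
R(N, O) = 2/5 + O/5 (R(N, O) = (2 + O)/5 = 2/5 + O/5)
b = 50
S(J) = 1/J (S(J) = 1/(J + 0) = 1/J)
R(3, -9) + (b + S(8))/152 = (2/5 + (1/5)*(-9)) + (50 + 1/8)/152 = (2/5 - 9/5) + (50 + 1/8)*(1/152) = -7/5 + (401/8)*(1/152) = -7/5 + 401/1216 = -6507/6080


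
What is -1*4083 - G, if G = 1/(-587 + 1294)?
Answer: -2886682/707 ≈ -4083.0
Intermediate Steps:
G = 1/707 ≈ 0.0014144
-1*4083 - G = -1*4083 - 1*1/707 = -4083 - 1/707 = -2886682/707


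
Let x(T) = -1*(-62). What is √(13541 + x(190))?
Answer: √13603 ≈ 116.63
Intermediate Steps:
x(T) = 62
√(13541 + x(190)) = √(13541 + 62) = √13603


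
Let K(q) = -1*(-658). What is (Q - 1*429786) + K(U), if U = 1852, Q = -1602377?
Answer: -2031505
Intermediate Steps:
K(q) = 658
(Q - 1*429786) + K(U) = (-1602377 - 1*429786) + 658 = (-1602377 - 429786) + 658 = -2032163 + 658 = -2031505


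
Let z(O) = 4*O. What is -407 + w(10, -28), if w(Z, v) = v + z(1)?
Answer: -431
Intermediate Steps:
w(Z, v) = 4 + v (w(Z, v) = v + 4*1 = v + 4 = 4 + v)
-407 + w(10, -28) = -407 + (4 - 28) = -407 - 24 = -431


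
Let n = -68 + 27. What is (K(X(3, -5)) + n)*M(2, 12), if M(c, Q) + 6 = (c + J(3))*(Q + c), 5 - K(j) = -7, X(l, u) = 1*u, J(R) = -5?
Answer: 1392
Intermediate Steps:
X(l, u) = u
K(j) = 12 (K(j) = 5 - 1*(-7) = 5 + 7 = 12)
n = -41
M(c, Q) = -6 + (-5 + c)*(Q + c) (M(c, Q) = -6 + (c - 5)*(Q + c) = -6 + (-5 + c)*(Q + c))
(K(X(3, -5)) + n)*M(2, 12) = (12 - 41)*(-6 + 2² - 5*12 - 5*2 + 12*2) = -29*(-6 + 4 - 60 - 10 + 24) = -29*(-48) = 1392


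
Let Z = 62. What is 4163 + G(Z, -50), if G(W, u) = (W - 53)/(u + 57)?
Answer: 29150/7 ≈ 4164.3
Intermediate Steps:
G(W, u) = (-53 + W)/(57 + u)
4163 + G(Z, -50) = 4163 + (-53 + 62)/(57 - 50) = 4163 + 9/7 = 29150/7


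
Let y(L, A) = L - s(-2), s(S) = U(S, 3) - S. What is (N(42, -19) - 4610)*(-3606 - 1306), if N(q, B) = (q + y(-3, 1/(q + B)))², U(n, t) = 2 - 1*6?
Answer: 14387248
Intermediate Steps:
U(n, t) = -4 (U(n, t) = 2 - 6 = -4)
s(S) = -4 - S
y(L, A) = 2 + L (y(L, A) = L - (-4 - 1*(-2)) = L - (-4 + 2) = L - 1*(-2) = L + 2 = 2 + L)
N(q, B) = (-1 + q)² (N(q, B) = (q + (2 - 3))² = (q - 1)² = (-1 + q)²)
(N(42, -19) - 4610)*(-3606 - 1306) = ((-1 + 42)² - 4610)*(-3606 - 1306) = (41² - 4610)*(-4912) = (1681 - 4610)*(-4912) = -2929*(-4912) = 14387248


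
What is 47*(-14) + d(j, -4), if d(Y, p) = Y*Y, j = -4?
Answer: -642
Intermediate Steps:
d(Y, p) = Y**2
47*(-14) + d(j, -4) = 47*(-14) + (-4)**2 = -658 + 16 = -642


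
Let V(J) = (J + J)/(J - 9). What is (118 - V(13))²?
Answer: 49729/4 ≈ 12432.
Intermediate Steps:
V(J) = 2*J/(-9 + J) (V(J) = (2*J)/(-9 + J) = 2*J/(-9 + J))
(118 - V(13))² = (118 - 2*13/(-9 + 13))² = (118 - 2*13/4)² = (118 - 1*13/2)² = (118 - 13/2)² = (223/2)² = 49729/4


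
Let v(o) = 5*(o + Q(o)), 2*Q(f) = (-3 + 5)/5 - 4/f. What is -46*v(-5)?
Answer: 1012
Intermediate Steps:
Q(f) = ⅕ - 2/f (Q(f) = ((-3 + 5)/5 - 4/f)/2 = (2*(⅕) - 4/f)/2 = (⅖ - 4/f)/2 = ⅕ - 2/f)
v(o) = 5*o + (-10 + o)/o (v(o) = 5*(o + (-10 + o)/(5*o)) = 5*o + (-10 + o)/o)
-46*v(-5) = -46*(1 - 10/(-5) + 5*(-5)) = -46*(1 - 10*(-⅕) - 25) = -46*(1 + 2 - 25) = -46*(-22) = 1012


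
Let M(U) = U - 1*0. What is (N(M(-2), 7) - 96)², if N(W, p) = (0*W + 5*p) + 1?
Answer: 3600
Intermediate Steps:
M(U) = U (M(U) = U + 0 = U)
N(W, p) = 1 + 5*p (N(W, p) = (0 + 5*p) + 1 = 5*p + 1 = 1 + 5*p)
(N(M(-2), 7) - 96)² = ((1 + 5*7) - 96)² = ((1 + 35) - 96)² = (36 - 96)² = (-60)² = 3600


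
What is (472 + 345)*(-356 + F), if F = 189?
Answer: -136439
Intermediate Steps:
(472 + 345)*(-356 + F) = (472 + 345)*(-356 + 189) = 817*(-167) = -136439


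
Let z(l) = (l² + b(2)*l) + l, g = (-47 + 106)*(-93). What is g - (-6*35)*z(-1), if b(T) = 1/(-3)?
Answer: -5417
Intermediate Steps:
b(T) = -⅓
g = -5487 (g = 59*(-93) = -5487)
z(l) = l² + 2*l/3 (z(l) = (l² - l/3) + l = l² + 2*l/3)
g - (-6*35)*z(-1) = -5487 - (-6*35)*(⅓)*(-1)*(2 + 3*(-1)) = -5487 - (-210)*(⅓)*(-1)*(2 - 3) = -5487 - (-210)*(⅓)*(-1)*(-1) = -5487 - (-210)/3 = -5487 - 1*(-70) = -5487 + 70 = -5417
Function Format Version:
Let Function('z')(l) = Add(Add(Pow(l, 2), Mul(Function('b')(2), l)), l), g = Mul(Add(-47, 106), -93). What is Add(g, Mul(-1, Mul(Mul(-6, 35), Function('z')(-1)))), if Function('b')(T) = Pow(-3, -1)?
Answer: -5417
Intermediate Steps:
Function('b')(T) = Rational(-1, 3)
g = -5487 (g = Mul(59, -93) = -5487)
Function('z')(l) = Add(Pow(l, 2), Mul(Rational(2, 3), l)) (Function('z')(l) = Add(Add(Pow(l, 2), Mul(Rational(-1, 3), l)), l) = Add(Pow(l, 2), Mul(Rational(2, 3), l)))
Add(g, Mul(-1, Mul(Mul(-6, 35), Function('z')(-1)))) = Add(-5487, Mul(-1, Mul(Mul(-6, 35), Mul(Rational(1, 3), -1, Add(2, Mul(3, -1)))))) = Add(-5487, Mul(-1, Mul(-210, Mul(Rational(1, 3), -1, Add(2, -3))))) = Add(-5487, Mul(-1, Mul(-210, Mul(Rational(1, 3), -1, -1)))) = Add(-5487, Mul(-1, Mul(-210, Rational(1, 3)))) = Add(-5487, Mul(-1, -70)) = Add(-5487, 70) = -5417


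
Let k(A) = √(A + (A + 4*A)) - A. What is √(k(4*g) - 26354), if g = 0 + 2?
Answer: √(-26362 + 4*√3) ≈ 162.34*I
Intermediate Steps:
g = 2
k(A) = -A + √6*√A (k(A) = √(A + 5*A) - A = √(6*A) - A = √6*√A - A = -A + √6*√A)
√(k(4*g) - 26354) = √((-4*2 + √6*√(4*2)) - 26354) = √((-1*8 + √6*√8) - 26354) = √((-8 + √6*(2*√2)) - 26354) = √((-8 + 4*√3) - 26354) = √(-26362 + 4*√3)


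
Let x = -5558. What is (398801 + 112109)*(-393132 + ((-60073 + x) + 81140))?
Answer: -192931366930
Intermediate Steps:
(398801 + 112109)*(-393132 + ((-60073 + x) + 81140)) = (398801 + 112109)*(-393132 + ((-60073 - 5558) + 81140)) = 510910*(-393132 + (-65631 + 81140)) = 510910*(-393132 + 15509) = 510910*(-377623) = -192931366930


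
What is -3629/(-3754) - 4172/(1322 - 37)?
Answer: -10998423/4823890 ≈ -2.2800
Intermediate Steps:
-3629/(-3754) - 4172/(1322 - 37) = -3629*(-1/3754) - 4172/1285 = 3629/3754 - 4172*1/1285 = 3629/3754 - 4172/1285 = -10998423/4823890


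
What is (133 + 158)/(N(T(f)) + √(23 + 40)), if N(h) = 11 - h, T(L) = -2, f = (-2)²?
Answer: 3783/106 - 873*√7/106 ≈ 13.899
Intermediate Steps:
f = 4
(133 + 158)/(N(T(f)) + √(23 + 40)) = (133 + 158)/((11 - 1*(-2)) + √(23 + 40)) = 291/((11 + 2) + √63) = 291/(13 + 3*√7)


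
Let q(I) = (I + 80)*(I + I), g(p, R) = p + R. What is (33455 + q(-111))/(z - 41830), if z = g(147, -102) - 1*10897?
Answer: -40337/52682 ≈ -0.76567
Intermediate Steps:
g(p, R) = R + p
q(I) = 2*I*(80 + I) (q(I) = (80 + I)*(2*I) = 2*I*(80 + I))
z = -10852 (z = (-102 + 147) - 1*10897 = 45 - 10897 = -10852)
(33455 + q(-111))/(z - 41830) = (33455 + 2*(-111)*(80 - 111))/(-10852 - 41830) = (33455 + 2*(-111)*(-31))/(-52682) = (33455 + 6882)*(-1/52682) = 40337*(-1/52682) = -40337/52682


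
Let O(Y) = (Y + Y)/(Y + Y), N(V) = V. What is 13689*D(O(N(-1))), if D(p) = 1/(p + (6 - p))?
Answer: 4563/2 ≈ 2281.5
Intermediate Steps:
O(Y) = 1 (O(Y) = (2*Y)/((2*Y)) = (2*Y)*(1/(2*Y)) = 1)
D(p) = 1/6
13689*D(O(N(-1))) = 13689*(1/6) = 4563/2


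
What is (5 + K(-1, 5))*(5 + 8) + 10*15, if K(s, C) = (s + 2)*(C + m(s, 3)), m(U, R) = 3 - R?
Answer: 280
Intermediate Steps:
K(s, C) = C*(2 + s) (K(s, C) = (s + 2)*(C + (3 - 1*3)) = (2 + s)*(C + (3 - 3)) = (2 + s)*(C + 0) = (2 + s)*C = C*(2 + s))
(5 + K(-1, 5))*(5 + 8) + 10*15 = (5 + 5*(2 - 1))*(5 + 8) + 10*15 = (5 + 5*1)*13 + 150 = (5 + 5)*13 + 150 = 10*13 + 150 = 130 + 150 = 280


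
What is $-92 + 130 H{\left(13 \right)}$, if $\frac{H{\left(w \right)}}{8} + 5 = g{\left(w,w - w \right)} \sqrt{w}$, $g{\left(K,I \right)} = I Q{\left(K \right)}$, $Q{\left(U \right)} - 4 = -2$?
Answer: $-5292$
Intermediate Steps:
$Q{\left(U \right)} = 2$ ($Q{\left(U \right)} = 4 - 2 = 2$)
$g{\left(K,I \right)} = 2 I$ ($g{\left(K,I \right)} = I 2 = 2 I$)
$H{\left(w \right)} = -40$ ($H{\left(w \right)} = -40 + 8 \cdot 2 \left(w - w\right) \sqrt{w} = -40 + 8 \cdot 2 \cdot 0 \sqrt{w} = -40 + 8 \cdot 0 \sqrt{w} = -40 + 8 \cdot 0 = -40 + 0 = -40$)
$-92 + 130 H{\left(13 \right)} = -92 + 130 \left(-40\right) = -92 - 5200 = -5292$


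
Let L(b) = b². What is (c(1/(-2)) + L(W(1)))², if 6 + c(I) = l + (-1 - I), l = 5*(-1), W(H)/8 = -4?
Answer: 4100625/4 ≈ 1.0252e+6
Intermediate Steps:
W(H) = -32 (W(H) = 8*(-4) = -32)
l = -5
c(I) = -12 - I (c(I) = -6 + (-5 + (-1 - I)) = -6 + (-6 - I) = -12 - I)
(c(1/(-2)) + L(W(1)))² = ((-12 - 1/(-2)) + (-32)²)² = ((-12 - 1*(-½)) + 1024)² = ((-12 + ½) + 1024)² = (-23/2 + 1024)² = (2025/2)² = 4100625/4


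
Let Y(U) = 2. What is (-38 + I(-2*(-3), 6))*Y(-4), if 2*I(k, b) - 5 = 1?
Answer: -70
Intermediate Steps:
I(k, b) = 3 (I(k, b) = 5/2 + (1/2)*1 = 5/2 + 1/2 = 3)
(-38 + I(-2*(-3), 6))*Y(-4) = (-38 + 3)*2 = -35*2 = -70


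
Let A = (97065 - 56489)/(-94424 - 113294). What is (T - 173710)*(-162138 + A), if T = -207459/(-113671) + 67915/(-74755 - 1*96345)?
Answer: 1137837930482354771345279/40399298363158 ≈ 2.8165e+10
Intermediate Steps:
T = 5555253787/3889821620 (T = -207459*(-1/113671) + 67915/(-74755 - 96345) = 207459/113671 + 67915/(-171100) = 207459/113671 + 67915*(-1/171100) = 207459/113671 - 13583/34220 = 5555253787/3889821620 ≈ 1.4282)
A = -20288/103859 (A = 40576/(-207718) = 40576*(-1/207718) = -20288/103859 ≈ -0.19534)
(T - 173710)*(-162138 + A) = (5555253787/3889821620 - 173710)*(-162138 - 20288/103859) = -675695358356413/3889821620*(-16839510830/103859) = 1137837930482354771345279/40399298363158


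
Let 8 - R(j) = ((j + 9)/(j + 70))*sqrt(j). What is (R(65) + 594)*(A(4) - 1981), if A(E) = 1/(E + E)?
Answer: -4769947/4 + 586339*sqrt(65)/540 ≈ -1.1837e+6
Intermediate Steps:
A(E) = 1/(2*E)
R(j) = 8 - sqrt(j)*(9 + j)/(70 + j) (R(j) = 8 - (j + 9)/(j + 70)*sqrt(j) = 8 - (9 + j)/(70 + j)*sqrt(j) = 8 - sqrt(j)*(9 + j)/(70 + j))
(R(65) + 594)*(A(4) - 1981) = ((560 - 65**(3/2) - 9*sqrt(65) + 8*65)/(70 + 65) + 594)*((1/2)/4 - 1981) = ((560 - 65*sqrt(65) - 9*sqrt(65) + 520)/135 + 594)*((1/2)*(1/4) - 1981) = ((560 - 65*sqrt(65) - 9*sqrt(65) + 520)/135 + 594)*(1/8 - 1981) = ((1080 - 74*sqrt(65))/135 + 594)*(-15847/8) = ((8 - 74*sqrt(65)/135) + 594)*(-15847/8) = (602 - 74*sqrt(65)/135)*(-15847/8) = -4769947/4 + 586339*sqrt(65)/540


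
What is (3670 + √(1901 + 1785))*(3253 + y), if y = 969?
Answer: 15494740 + 4222*√3686 ≈ 1.5751e+7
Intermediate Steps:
(3670 + √(1901 + 1785))*(3253 + y) = (3670 + √(1901 + 1785))*(3253 + 969) = (3670 + √3686)*4222 = 15494740 + 4222*√3686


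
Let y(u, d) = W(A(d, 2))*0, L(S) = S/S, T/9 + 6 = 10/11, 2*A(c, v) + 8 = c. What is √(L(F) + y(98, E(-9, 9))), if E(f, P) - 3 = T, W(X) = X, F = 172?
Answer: 1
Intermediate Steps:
A(c, v) = -4 + c/2
T = -504/11 (T = -54 + 9*(10/11) = -54 + 90/11 = -504/11 ≈ -45.818)
L(S) = 1
E(f, P) = -471/11 (E(f, P) = 3 - 504/11 = -471/11)
y(u, d) = 0 (y(u, d) = (-4 + d/2)*0 = 0)
√(L(F) + y(98, E(-9, 9))) = √(1 + 0) = √1 = 1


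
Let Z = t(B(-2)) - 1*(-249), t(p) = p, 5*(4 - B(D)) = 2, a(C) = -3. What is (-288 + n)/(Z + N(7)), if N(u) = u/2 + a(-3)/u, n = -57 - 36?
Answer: -26670/17897 ≈ -1.4902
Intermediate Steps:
n = -93
B(D) = 18/5 (B(D) = 4 - ⅕*2 = 4 - ⅖ = 18/5)
N(u) = u/2 - 3/u
Z = 1263/5 (Z = 18/5 - 1*(-249) = 18/5 + 249 = 1263/5 ≈ 252.60)
(-288 + n)/(Z + N(7)) = (-288 - 93)/(1263/5 + ((½)*7 - 3/7)) = -381/(1263/5 + (7/2 - 3*⅐)) = -381/(1263/5 + (7/2 - 3/7)) = -381/(1263/5 + 43/14) = -381/17897/70 = -381*70/17897 = -26670/17897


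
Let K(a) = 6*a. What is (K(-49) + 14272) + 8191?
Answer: 22169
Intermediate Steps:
(K(-49) + 14272) + 8191 = (6*(-49) + 14272) + 8191 = (-294 + 14272) + 8191 = 13978 + 8191 = 22169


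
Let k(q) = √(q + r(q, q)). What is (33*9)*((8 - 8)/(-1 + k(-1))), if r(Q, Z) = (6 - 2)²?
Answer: 0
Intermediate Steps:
r(Q, Z) = 16 (r(Q, Z) = 4² = 16)
k(q) = √(16 + q) (k(q) = √(q + 16) = √(16 + q))
(33*9)*((8 - 8)/(-1 + k(-1))) = (33*9)*((8 - 8)/(-1 + √(16 - 1))) = 297*(0/(-1 + √15)) = 297*0 = 0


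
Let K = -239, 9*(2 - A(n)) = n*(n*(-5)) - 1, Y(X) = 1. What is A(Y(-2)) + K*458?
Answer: -328378/3 ≈ -1.0946e+5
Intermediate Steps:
A(n) = 19/9 + 5*n²/9 (A(n) = 2 - (n*(n*(-5)) - 1)/9 = 2 - (n*(-5*n) - 1)/9 = 2 - (-5*n² - 1)/9 = 2 - (-1 - 5*n²)/9 = 2 + (⅑ + 5*n²/9) = 19/9 + 5*n²/9)
A(Y(-2)) + K*458 = (19/9 + (5/9)*1²) - 239*458 = (19/9 + (5/9)*1) - 109462 = (19/9 + 5/9) - 109462 = 8/3 - 109462 = -328378/3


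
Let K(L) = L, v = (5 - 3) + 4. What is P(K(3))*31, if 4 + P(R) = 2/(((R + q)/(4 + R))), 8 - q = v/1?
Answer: -186/5 ≈ -37.200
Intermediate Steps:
v = 6 (v = 2 + 4 = 6)
q = 2 (q = 8 - 6/1 = 8 - 6 = 2)
P(R) = -4 + 2*(4 + R)/(2 + R) (P(R) = -4 + 2/(((R + 2)/(4 + R))) = -4 + 2/(((2 + R)/(4 + R))) = -4 + 2*((4 + R)/(2 + R)) = -4 + 2*(4 + R)/(2 + R))
P(K(3))*31 = -2*3/(2 + 3)*31 = -2*3/5*31 = -2*3*⅕*31 = -6/5*31 = -186/5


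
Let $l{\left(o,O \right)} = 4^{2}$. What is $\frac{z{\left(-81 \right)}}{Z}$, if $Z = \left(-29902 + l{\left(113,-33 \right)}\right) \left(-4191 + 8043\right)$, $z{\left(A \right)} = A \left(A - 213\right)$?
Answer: $- \frac{441}{2131868} \approx -0.00020686$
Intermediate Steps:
$z{\left(A \right)} = A \left(-213 + A\right)$
$l{\left(o,O \right)} = 16$
$Z = -115120872$ ($Z = \left(-29902 + 16\right) \left(-4191 + 8043\right) = \left(-29886\right) 3852 = -115120872$)
$\frac{z{\left(-81 \right)}}{Z} = \frac{\left(-81\right) \left(-213 - 81\right)}{-115120872} = \left(-81\right) \left(-294\right) \left(- \frac{1}{115120872}\right) = 23814 \left(- \frac{1}{115120872}\right) = - \frac{441}{2131868}$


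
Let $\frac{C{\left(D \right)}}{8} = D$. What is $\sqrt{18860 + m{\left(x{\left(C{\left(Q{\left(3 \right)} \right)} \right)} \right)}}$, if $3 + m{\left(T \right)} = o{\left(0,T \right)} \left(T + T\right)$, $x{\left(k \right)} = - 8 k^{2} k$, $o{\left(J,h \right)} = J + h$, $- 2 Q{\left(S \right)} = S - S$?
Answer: $\sqrt{18857} \approx 137.32$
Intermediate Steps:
$Q{\left(S \right)} = 0$ ($Q{\left(S \right)} = - \frac{S - S}{2} = \left(- \frac{1}{2}\right) 0 = 0$)
$C{\left(D \right)} = 8 D$
$x{\left(k \right)} = - 8 k^{3}$
$m{\left(T \right)} = -3 + 2 T^{2}$ ($m{\left(T \right)} = -3 + \left(0 + T\right) \left(T + T\right) = -3 + T 2 T = -3 + 2 T^{2}$)
$\sqrt{18860 + m{\left(x{\left(C{\left(Q{\left(3 \right)} \right)} \right)} \right)}} = \sqrt{18860 - \left(3 - 2 \left(- 8 \left(8 \cdot 0\right)^{3}\right)^{2}\right)} = \sqrt{18860 - \left(3 - 2 \left(- 8 \cdot 0^{3}\right)^{2}\right)} = \sqrt{18860 - \left(3 - 2 \left(\left(-8\right) 0\right)^{2}\right)} = \sqrt{18860 - \left(3 - 2 \cdot 0^{2}\right)} = \sqrt{18860 + \left(-3 + 2 \cdot 0\right)} = \sqrt{18860 + \left(-3 + 0\right)} = \sqrt{18860 - 3} = \sqrt{18857}$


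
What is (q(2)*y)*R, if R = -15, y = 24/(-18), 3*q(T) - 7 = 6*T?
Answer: 380/3 ≈ 126.67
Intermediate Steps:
q(T) = 7/3 + 2*T (q(T) = 7/3 + (6*T)/3 = 7/3 + 2*T)
y = -4/3 (y = 24*(-1/18) = -4/3 ≈ -1.3333)
(q(2)*y)*R = ((7/3 + 2*2)*(-4/3))*(-15) = ((7/3 + 4)*(-4/3))*(-15) = ((19/3)*(-4/3))*(-15) = -76/9*(-15) = 380/3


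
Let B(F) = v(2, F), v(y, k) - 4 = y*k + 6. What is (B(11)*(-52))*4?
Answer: -6656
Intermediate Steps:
v(y, k) = 10 + k*y (v(y, k) = 4 + (y*k + 6) = 4 + (k*y + 6) = 4 + (6 + k*y) = 10 + k*y)
B(F) = 10 + 2*F (B(F) = 10 + F*2 = 10 + 2*F)
(B(11)*(-52))*4 = ((10 + 2*11)*(-52))*4 = ((10 + 22)*(-52))*4 = (32*(-52))*4 = -1664*4 = -6656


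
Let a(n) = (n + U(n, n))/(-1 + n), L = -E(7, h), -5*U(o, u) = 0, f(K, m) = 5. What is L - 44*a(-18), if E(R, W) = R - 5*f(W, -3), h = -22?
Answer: -450/19 ≈ -23.684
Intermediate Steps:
U(o, u) = 0 (U(o, u) = -⅕*0 = 0)
E(R, W) = -25 + R (E(R, W) = R - 5*5 = R - 25 = -25 + R)
L = 18 (L = -(-25 + 7) = -1*(-18) = 18)
a(n) = n/(-1 + n) (a(n) = (n + 0)/(-1 + n) = n/(-1 + n))
L - 44*a(-18) = 18 - (-792)/(-1 - 18) = 18 - (-792)/(-19) = 18 - (-792)*(-1)/19 = 18 - 44*18/19 = 18 - 792/19 = -450/19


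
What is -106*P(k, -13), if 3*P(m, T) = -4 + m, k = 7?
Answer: -106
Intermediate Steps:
P(m, T) = -4/3 + m/3 (P(m, T) = (-4 + m)/3 = -4/3 + m/3)
-106*P(k, -13) = -106*(-4/3 + (⅓)*7) = -106*(-4/3 + 7/3) = -106*1 = -106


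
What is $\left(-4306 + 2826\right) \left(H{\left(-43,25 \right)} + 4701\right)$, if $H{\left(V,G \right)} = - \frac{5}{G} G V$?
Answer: $-7275680$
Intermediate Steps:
$H{\left(V,G \right)} = - 5 V$
$\left(-4306 + 2826\right) \left(H{\left(-43,25 \right)} + 4701\right) = \left(-4306 + 2826\right) \left(\left(-5\right) \left(-43\right) + 4701\right) = - 1480 \left(215 + 4701\right) = \left(-1480\right) 4916 = -7275680$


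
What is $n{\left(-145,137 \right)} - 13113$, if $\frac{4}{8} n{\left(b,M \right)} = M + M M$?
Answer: $24699$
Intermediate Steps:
$n{\left(b,M \right)} = 2 M + 2 M^{2}$ ($n{\left(b,M \right)} = 2 \left(M + M M\right) = 2 \left(M + M^{2}\right) = 2 M + 2 M^{2}$)
$n{\left(-145,137 \right)} - 13113 = 2 \cdot 137 \left(1 + 137\right) - 13113 = 2 \cdot 137 \cdot 138 - 13113 = 37812 - 13113 = 24699$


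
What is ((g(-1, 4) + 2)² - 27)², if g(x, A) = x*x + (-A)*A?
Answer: 20164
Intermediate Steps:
g(x, A) = x² - A²
((g(-1, 4) + 2)² - 27)² = ((((-1)² - 1*4²) + 2)² - 27)² = (((1 - 1*16) + 2)² - 27)² = (((1 - 16) + 2)² - 27)² = ((-15 + 2)² - 27)² = ((-13)² - 27)² = (169 - 27)² = 142² = 20164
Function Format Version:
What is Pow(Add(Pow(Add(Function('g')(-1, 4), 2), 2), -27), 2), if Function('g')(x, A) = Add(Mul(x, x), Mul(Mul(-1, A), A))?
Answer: 20164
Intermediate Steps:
Function('g')(x, A) = Add(Pow(x, 2), Mul(-1, Pow(A, 2)))
Pow(Add(Pow(Add(Function('g')(-1, 4), 2), 2), -27), 2) = Pow(Add(Pow(Add(Add(Pow(-1, 2), Mul(-1, Pow(4, 2))), 2), 2), -27), 2) = Pow(Add(Pow(Add(Add(1, Mul(-1, 16)), 2), 2), -27), 2) = Pow(Add(Pow(Add(Add(1, -16), 2), 2), -27), 2) = Pow(Add(Pow(Add(-15, 2), 2), -27), 2) = Pow(Add(Pow(-13, 2), -27), 2) = Pow(Add(169, -27), 2) = Pow(142, 2) = 20164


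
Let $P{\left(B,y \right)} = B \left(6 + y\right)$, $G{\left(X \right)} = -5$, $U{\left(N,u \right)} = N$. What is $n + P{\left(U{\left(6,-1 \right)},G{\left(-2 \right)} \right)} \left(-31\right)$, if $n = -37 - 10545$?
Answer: $-10768$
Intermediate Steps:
$n = -10582$ ($n = -37 - 10545 = -10582$)
$n + P{\left(U{\left(6,-1 \right)},G{\left(-2 \right)} \right)} \left(-31\right) = -10582 + 6 \left(6 - 5\right) \left(-31\right) = -10582 + 6 \cdot 1 \left(-31\right) = -10582 + 6 \left(-31\right) = -10582 - 186 = -10768$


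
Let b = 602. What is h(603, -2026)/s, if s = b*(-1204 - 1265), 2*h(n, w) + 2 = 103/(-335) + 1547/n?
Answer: -389/4481309070 ≈ -8.6805e-8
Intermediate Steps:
h(n, w) = -773/670 + 1547/(2*n) (h(n, w) = -1 + (103/(-335) + 1547/n)/2 = -1 + (103*(-1/335) + 1547/n)/2 = -1 + (-103/335 + 1547/n)/2 = -1 + (-103/670 + 1547/(2*n)) = -773/670 + 1547/(2*n))
s = -1486338 (s = 602*(-1204 - 1265) = 602*(-2469) = -1486338)
h(603, -2026)/s = ((1/670)*(518245 - 773*603)/603)/(-1486338) = ((1/670)*(1/603)*(518245 - 466119))*(-1/1486338) = ((1/670)*(1/603)*52126)*(-1/1486338) = (389/3015)*(-1/1486338) = -389/4481309070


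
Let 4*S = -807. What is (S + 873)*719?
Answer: 1930515/4 ≈ 4.8263e+5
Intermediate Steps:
S = -807/4 (S = (¼)*(-807) = -807/4 ≈ -201.75)
(S + 873)*719 = (-807/4 + 873)*719 = (2685/4)*719 = 1930515/4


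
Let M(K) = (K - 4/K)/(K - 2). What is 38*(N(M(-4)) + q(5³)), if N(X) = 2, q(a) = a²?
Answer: 593826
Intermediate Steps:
M(K) = (K - 4/K)/(-2 + K)
38*(N(M(-4)) + q(5³)) = 38*(2 + (5³)²) = 38*(2 + 125²) = 38*(2 + 15625) = 38*15627 = 593826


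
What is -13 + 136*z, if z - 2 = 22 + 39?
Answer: 8555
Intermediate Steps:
z = 63 (z = 2 + (22 + 39) = 2 + 61 = 63)
-13 + 136*z = -13 + 136*63 = -13 + 8568 = 8555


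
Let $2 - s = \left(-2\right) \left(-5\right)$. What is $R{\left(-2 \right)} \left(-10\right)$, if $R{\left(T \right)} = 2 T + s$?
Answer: $120$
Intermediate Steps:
$s = -8$ ($s = 2 - \left(-2\right) \left(-5\right) = 2 - 10 = -8$)
$R{\left(T \right)} = -8 + 2 T$ ($R{\left(T \right)} = 2 T - 8 = -8 + 2 T$)
$R{\left(-2 \right)} \left(-10\right) = \left(-8 + 2 \left(-2\right)\right) \left(-10\right) = \left(-8 - 4\right) \left(-10\right) = \left(-12\right) \left(-10\right) = 120$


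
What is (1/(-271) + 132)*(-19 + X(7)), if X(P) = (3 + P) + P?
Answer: -71542/271 ≈ -263.99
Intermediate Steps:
X(P) = 3 + 2*P
(1/(-271) + 132)*(-19 + X(7)) = (1/(-271) + 132)*(-19 + (3 + 2*7)) = (-1/271 + 132)*(-19 + (3 + 14)) = 35771*(-19 + 17)/271 = (35771/271)*(-2) = -71542/271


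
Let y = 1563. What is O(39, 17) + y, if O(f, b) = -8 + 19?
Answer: 1574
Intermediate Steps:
O(f, b) = 11
O(39, 17) + y = 11 + 1563 = 1574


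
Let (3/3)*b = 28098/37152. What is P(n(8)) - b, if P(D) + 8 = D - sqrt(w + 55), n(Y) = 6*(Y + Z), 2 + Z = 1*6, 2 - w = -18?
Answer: 130535/2064 - 5*sqrt(3) ≈ 54.583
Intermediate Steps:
w = 20 (w = 2 - 1*(-18) = 2 + 18 = 20)
b = 1561/2064 (b = 28098/37152 = 28098*(1/37152) = 1561/2064 ≈ 0.75630)
Z = 4 (Z = -2 + 1*6 = -2 + 6 = 4)
n(Y) = 24 + 6*Y (n(Y) = 6*(Y + 4) = 6*(4 + Y) = 24 + 6*Y)
P(D) = -8 + D - 5*sqrt(3) (P(D) = -8 + (D - sqrt(20 + 55)) = -8 + (D - sqrt(75)) = -8 + (D - 5*sqrt(3)) = -8 + D - 5*sqrt(3))
P(n(8)) - b = (-8 + (24 + 6*8) - 5*sqrt(3)) - 1*1561/2064 = (-8 + (24 + 48) - 5*sqrt(3)) - 1561/2064 = (-8 + 72 - 5*sqrt(3)) - 1561/2064 = (64 - 5*sqrt(3)) - 1561/2064 = 130535/2064 - 5*sqrt(3)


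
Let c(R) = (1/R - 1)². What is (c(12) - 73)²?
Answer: 107972881/20736 ≈ 5207.0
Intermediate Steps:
c(R) = (-1 + 1/R)² (c(R) = (1/R - 1)² = (-1 + 1/R)²)
(c(12) - 73)² = ((-1 + 12)²/12² - 73)² = ((1/144)*11² - 73)² = ((1/144)*121 - 73)² = (121/144 - 73)² = (-10391/144)² = 107972881/20736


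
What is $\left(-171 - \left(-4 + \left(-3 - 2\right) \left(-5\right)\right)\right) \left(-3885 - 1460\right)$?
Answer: $1026240$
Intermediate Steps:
$\left(-171 - \left(-4 + \left(-3 - 2\right) \left(-5\right)\right)\right) \left(-3885 - 1460\right) = \left(-171 - \left(-4 - -25\right)\right) \left(-5345\right) = \left(-171 - \left(-4 + 25\right)\right) \left(-5345\right) = \left(-171 - 21\right) \left(-5345\right) = \left(-192\right) \left(-5345\right) = 1026240$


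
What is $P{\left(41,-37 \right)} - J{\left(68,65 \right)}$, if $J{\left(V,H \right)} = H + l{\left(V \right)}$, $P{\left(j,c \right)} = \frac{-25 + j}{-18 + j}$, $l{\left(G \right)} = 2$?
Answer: $- \frac{1525}{23} \approx -66.304$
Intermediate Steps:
$P{\left(j,c \right)} = \frac{-25 + j}{-18 + j}$
$J{\left(V,H \right)} = 2 + H$ ($J{\left(V,H \right)} = H + 2 = 2 + H$)
$P{\left(41,-37 \right)} - J{\left(68,65 \right)} = \frac{-25 + 41}{-18 + 41} - \left(2 + 65\right) = \frac{1}{23} \cdot 16 - 67 = \frac{16}{23} - 67 = - \frac{1525}{23}$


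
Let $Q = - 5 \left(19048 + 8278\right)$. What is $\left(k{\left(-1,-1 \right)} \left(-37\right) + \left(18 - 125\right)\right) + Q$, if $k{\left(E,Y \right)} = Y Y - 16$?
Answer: $-136182$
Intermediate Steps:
$k{\left(E,Y \right)} = -16 + Y^{2}$ ($k{\left(E,Y \right)} = Y^{2} - 16 = -16 + Y^{2}$)
$Q = -136630$ ($Q = \left(-5\right) 27326 = -136630$)
$\left(k{\left(-1,-1 \right)} \left(-37\right) + \left(18 - 125\right)\right) + Q = \left(\left(-16 + \left(-1\right)^{2}\right) \left(-37\right) + \left(18 - 125\right)\right) - 136630 = \left(\left(-16 + 1\right) \left(-37\right) + \left(18 - 125\right)\right) - 136630 = \left(\left(-15\right) \left(-37\right) - 107\right) - 136630 = \left(555 - 107\right) - 136630 = 448 - 136630 = -136182$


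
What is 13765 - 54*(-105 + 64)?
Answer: 15979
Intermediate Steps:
13765 - 54*(-105 + 64) = 13765 - 54*(-41) = 13765 - 1*(-2214) = 13765 + 2214 = 15979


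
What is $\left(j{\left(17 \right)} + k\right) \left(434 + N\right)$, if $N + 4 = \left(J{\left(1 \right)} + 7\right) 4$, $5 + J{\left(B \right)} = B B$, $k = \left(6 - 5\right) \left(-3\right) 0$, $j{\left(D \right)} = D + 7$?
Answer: $10608$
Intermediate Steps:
$j{\left(D \right)} = 7 + D$
$k = 0$ ($k = 1 \left(-3\right) 0 = \left(-3\right) 0 = 0$)
$J{\left(B \right)} = -5 + B^{2}$ ($J{\left(B \right)} = -5 + B B = -5 + B^{2}$)
$N = 8$ ($N = -4 + \left(\left(-5 + 1^{2}\right) + 7\right) 4 = -4 + \left(\left(-5 + 1\right) + 7\right) 4 = -4 + \left(-4 + 7\right) 4 = -4 + 3 \cdot 4 = -4 + 12 = 8$)
$\left(j{\left(17 \right)} + k\right) \left(434 + N\right) = \left(\left(7 + 17\right) + 0\right) \left(434 + 8\right) = \left(24 + 0\right) 442 = 24 \cdot 442 = 10608$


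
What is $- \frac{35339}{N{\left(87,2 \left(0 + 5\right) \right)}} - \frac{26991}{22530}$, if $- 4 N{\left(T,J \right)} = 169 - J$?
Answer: $\frac{1060153037}{1194090} \approx 887.83$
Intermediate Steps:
$N{\left(T,J \right)} = - \frac{169}{4} + \frac{J}{4}$ ($N{\left(T,J \right)} = - \frac{169 - J}{4} = - \frac{169}{4} + \frac{J}{4}$)
$- \frac{35339}{N{\left(87,2 \left(0 + 5\right) \right)}} - \frac{26991}{22530} = - \frac{35339}{- \frac{169}{4} + \frac{2 \left(0 + 5\right)}{4}} - \frac{26991}{22530} = - \frac{35339}{- \frac{169}{4} + \frac{2 \cdot 5}{4}} - \frac{8997}{7510} = - \frac{35339}{- \frac{169}{4} + \frac{1}{4} \cdot 10} - \frac{8997}{7510} = - \frac{35339}{- \frac{169}{4} + \frac{5}{2}} - \frac{8997}{7510} = - \frac{35339}{- \frac{159}{4}} - \frac{8997}{7510} = \left(-35339\right) \left(- \frac{4}{159}\right) - \frac{8997}{7510} = \frac{141356}{159} - \frac{8997}{7510} = \frac{1060153037}{1194090}$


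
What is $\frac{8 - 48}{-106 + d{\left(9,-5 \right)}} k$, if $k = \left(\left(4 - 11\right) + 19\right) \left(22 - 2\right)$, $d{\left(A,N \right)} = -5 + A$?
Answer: $\frac{1600}{17} \approx 94.118$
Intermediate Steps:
$k = 240$ ($k = \left(-7 + 19\right) 20 = 12 \cdot 20 = 240$)
$\frac{8 - 48}{-106 + d{\left(9,-5 \right)}} k = \frac{8 - 48}{-106 + \left(-5 + 9\right)} 240 = - \frac{40}{-106 + 4} \cdot 240 = - \frac{40}{-102} \cdot 240 = \left(-40\right) \left(- \frac{1}{102}\right) 240 = \frac{20}{51} \cdot 240 = \frac{1600}{17}$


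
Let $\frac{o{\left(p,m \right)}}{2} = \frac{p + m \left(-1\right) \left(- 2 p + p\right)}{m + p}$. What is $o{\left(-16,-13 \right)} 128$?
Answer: $- \frac{49152}{29} \approx -1694.9$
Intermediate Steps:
$o{\left(p,m \right)} = \frac{2 \left(p + m p\right)}{m + p}$ ($o{\left(p,m \right)} = 2 \frac{p + m \left(-1\right) \left(- 2 p + p\right)}{m + p} = 2 \frac{p + - m \left(- p\right)}{m + p} = 2 \frac{p + m p}{m + p} = \frac{2 \left(p + m p\right)}{m + p}$)
$o{\left(-16,-13 \right)} 128 = 2 \left(-16\right) \frac{1}{-13 - 16} \left(1 - 13\right) 128 = 2 \left(-16\right) \frac{1}{-29} \left(-12\right) 128 = 2 \left(-16\right) \left(- \frac{1}{29}\right) \left(-12\right) 128 = \left(- \frac{384}{29}\right) 128 = - \frac{49152}{29}$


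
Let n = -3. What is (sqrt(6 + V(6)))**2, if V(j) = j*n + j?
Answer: -6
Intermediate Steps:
V(j) = -2*j (V(j) = j*(-3) + j = -3*j + j = -2*j)
(sqrt(6 + V(6)))**2 = (sqrt(6 - 2*6))**2 = (sqrt(6 - 12))**2 = (sqrt(-6))**2 = (I*sqrt(6))**2 = -6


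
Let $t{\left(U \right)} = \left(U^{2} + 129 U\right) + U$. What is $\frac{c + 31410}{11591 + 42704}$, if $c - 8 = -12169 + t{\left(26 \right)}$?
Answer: $\frac{4661}{10859} \approx 0.42923$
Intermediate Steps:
$t{\left(U \right)} = U^{2} + 130 U$
$c = -8105$ ($c = 8 - \left(12169 - 26 \left(130 + 26\right)\right) = 8 + \left(-12169 + 26 \cdot 156\right) = 8 + \left(-12169 + 4056\right) = 8 - 8113 = -8105$)
$\frac{c + 31410}{11591 + 42704} = \frac{-8105 + 31410}{11591 + 42704} = \frac{23305}{54295} = 23305 \cdot \frac{1}{54295} = \frac{4661}{10859}$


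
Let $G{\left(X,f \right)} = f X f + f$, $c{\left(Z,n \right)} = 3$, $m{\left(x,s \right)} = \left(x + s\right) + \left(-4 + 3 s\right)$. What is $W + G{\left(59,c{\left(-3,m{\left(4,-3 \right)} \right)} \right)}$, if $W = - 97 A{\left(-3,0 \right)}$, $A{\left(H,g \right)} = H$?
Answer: $825$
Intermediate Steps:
$m{\left(x,s \right)} = -4 + x + 4 s$ ($m{\left(x,s \right)} = \left(s + x\right) + \left(-4 + 3 s\right) = -4 + x + 4 s$)
$G{\left(X,f \right)} = f + X f^{2}$ ($G{\left(X,f \right)} = X f f + f = X f^{2} + f = f + X f^{2}$)
$W = 291$ ($W = \left(-97\right) \left(-3\right) = 291$)
$W + G{\left(59,c{\left(-3,m{\left(4,-3 \right)} \right)} \right)} = 291 + 3 \left(1 + 59 \cdot 3\right) = 291 + 3 \left(1 + 177\right) = 291 + 3 \cdot 178 = 291 + 534 = 825$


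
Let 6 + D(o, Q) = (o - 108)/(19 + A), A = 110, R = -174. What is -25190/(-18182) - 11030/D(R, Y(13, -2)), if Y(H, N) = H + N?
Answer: 2158101915/1600016 ≈ 1348.8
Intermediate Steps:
D(o, Q) = -294/43 + o/129 (D(o, Q) = -6 + (o - 108)/(19 + 110) = -6 + (-108 + o)/129 = -6 + (-108 + o)*(1/129) = -6 + (-36/43 + o/129) = -294/43 + o/129)
-25190/(-18182) - 11030/D(R, Y(13, -2)) = -25190/(-18182) - 11030/(-294/43 + (1/129)*(-174)) = -25190*(-1/18182) - 11030/(-294/43 - 58/43) = 12595/9091 - 11030/(-352/43) = 12595/9091 - 11030*(-43/352) = 12595/9091 + 237145/176 = 2158101915/1600016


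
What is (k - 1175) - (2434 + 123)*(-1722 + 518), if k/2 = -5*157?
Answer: 3075883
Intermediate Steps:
k = -1570 (k = 2*(-5*157) = 2*(-785) = -1570)
(k - 1175) - (2434 + 123)*(-1722 + 518) = (-1570 - 1175) - (2434 + 123)*(-1722 + 518) = -2745 - 2557*(-1204) = -2745 - 1*(-3078628) = -2745 + 3078628 = 3075883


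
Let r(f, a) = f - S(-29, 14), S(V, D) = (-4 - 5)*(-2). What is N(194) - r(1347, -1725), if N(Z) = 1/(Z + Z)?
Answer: -515651/388 ≈ -1329.0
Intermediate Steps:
N(Z) = 1/(2*Z)
S(V, D) = 18 (S(V, D) = -9*(-2) = 18)
r(f, a) = -18 + f (r(f, a) = f - 1*18 = f - 18 = -18 + f)
N(194) - r(1347, -1725) = (½)/194 - (-18 + 1347) = (½)*(1/194) - 1*1329 = 1/388 - 1329 = -515651/388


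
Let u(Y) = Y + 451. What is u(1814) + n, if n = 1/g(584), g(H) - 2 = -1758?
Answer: 3977339/1756 ≈ 2265.0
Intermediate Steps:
g(H) = -1756 (g(H) = 2 - 1758 = -1756)
u(Y) = 451 + Y
n = -1/1756 (n = 1/(-1756) = -1/1756 ≈ -0.00056948)
u(1814) + n = (451 + 1814) - 1/1756 = 2265 - 1/1756 = 3977339/1756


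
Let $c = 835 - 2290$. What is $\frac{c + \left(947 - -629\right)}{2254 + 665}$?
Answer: $\frac{121}{2919} \approx 0.041453$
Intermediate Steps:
$c = -1455$
$\frac{c + \left(947 - -629\right)}{2254 + 665} = \frac{-1455 + \left(947 - -629\right)}{2254 + 665} = \frac{-1455 + \left(947 + 629\right)}{2919} = \left(-1455 + 1576\right) \frac{1}{2919} = 121 \cdot \frac{1}{2919} = \frac{121}{2919}$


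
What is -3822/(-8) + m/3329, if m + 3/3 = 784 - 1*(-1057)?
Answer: 6369079/13316 ≈ 478.30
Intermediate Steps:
m = 1840 (m = -1 + (784 - 1*(-1057)) = -1 + (784 + 1057) = -1 + 1841 = 1840)
-3822/(-8) + m/3329 = -3822/(-8) + 1840/3329 = -3822*(-⅛) + 1840*(1/3329) = 1911/4 + 1840/3329 = 6369079/13316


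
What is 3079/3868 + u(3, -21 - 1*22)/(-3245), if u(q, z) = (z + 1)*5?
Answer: 2160727/2510332 ≈ 0.86073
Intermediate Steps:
u(q, z) = 5 + 5*z (u(q, z) = (1 + z)*5 = 5 + 5*z)
3079/3868 + u(3, -21 - 1*22)/(-3245) = 3079/3868 + (5 + 5*(-21 - 1*22))/(-3245) = 3079*(1/3868) + (5 + 5*(-21 - 22))*(-1/3245) = 3079/3868 + (5 + 5*(-43))*(-1/3245) = 3079/3868 + (5 - 215)*(-1/3245) = 3079/3868 - 210*(-1/3245) = 3079/3868 + 42/649 = 2160727/2510332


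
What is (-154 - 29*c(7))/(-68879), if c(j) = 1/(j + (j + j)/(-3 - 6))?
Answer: 7807/3375071 ≈ 0.0023131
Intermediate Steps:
c(j) = 9/(7*j) (c(j) = 1/(j + (2*j)/(-9)) = 1/(j + (2*j)*(-⅑)) = 1/(j - 2*j/9) = 1/(7*j/9) = 9/(7*j))
(-154 - 29*c(7))/(-68879) = (-154 - 261/(7*7))/(-68879) = (-154 - 261/(7*7))*(-1/68879) = (-154 - 29*9/49)*(-1/68879) = (-154 - 261/49)*(-1/68879) = -7807/49*(-1/68879) = 7807/3375071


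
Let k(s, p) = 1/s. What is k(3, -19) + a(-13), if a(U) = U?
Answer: -38/3 ≈ -12.667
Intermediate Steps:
k(3, -19) + a(-13) = 1/3 - 13 = ⅓ - 13 = -38/3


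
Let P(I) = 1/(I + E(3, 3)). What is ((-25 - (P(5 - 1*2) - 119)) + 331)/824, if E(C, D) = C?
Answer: 2549/4944 ≈ 0.51557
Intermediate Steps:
P(I) = 1/(3 + I) (P(I) = 1/(I + 3) = 1/(3 + I))
((-25 - (P(5 - 1*2) - 119)) + 331)/824 = ((-25 - (1/(3 + (5 - 1*2)) - 119)) + 331)/824 = ((-25 - (1/(3 + (5 - 2)) - 119)) + 331)*(1/824) = ((-25 - (1/(3 + 3) - 119)) + 331)*(1/824) = ((-25 - (1/6 - 119)) + 331)*(1/824) = ((-25 - 1*(-713/6)) + 331)*(1/824) = ((-25 + 713/6) + 331)*(1/824) = (563/6 + 331)*(1/824) = (2549/6)*(1/824) = 2549/4944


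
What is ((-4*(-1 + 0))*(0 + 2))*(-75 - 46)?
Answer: -968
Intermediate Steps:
((-4*(-1 + 0))*(0 + 2))*(-75 - 46) = (-4*(-1)*2)*(-121) = (4*2)*(-121) = 8*(-121) = -968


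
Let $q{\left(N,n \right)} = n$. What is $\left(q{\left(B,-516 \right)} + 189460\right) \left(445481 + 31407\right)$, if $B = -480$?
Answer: $90105126272$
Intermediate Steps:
$\left(q{\left(B,-516 \right)} + 189460\right) \left(445481 + 31407\right) = \left(-516 + 189460\right) \left(445481 + 31407\right) = 188944 \cdot 476888 = 90105126272$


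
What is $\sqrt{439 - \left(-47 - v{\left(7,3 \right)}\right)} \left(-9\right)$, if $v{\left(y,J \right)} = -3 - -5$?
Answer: $- 18 \sqrt{122} \approx -198.82$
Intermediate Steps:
$v{\left(y,J \right)} = 2$ ($v{\left(y,J \right)} = -3 + 5 = 2$)
$\sqrt{439 - \left(-47 - v{\left(7,3 \right)}\right)} \left(-9\right) = \sqrt{439 + \left(\left(2 + 69\right) - 22\right)} \left(-9\right) = \sqrt{439 + \left(71 - 22\right)} \left(-9\right) = \sqrt{439 + 49} \left(-9\right) = \sqrt{488} \left(-9\right) = 2 \sqrt{122} \left(-9\right) = - 18 \sqrt{122}$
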